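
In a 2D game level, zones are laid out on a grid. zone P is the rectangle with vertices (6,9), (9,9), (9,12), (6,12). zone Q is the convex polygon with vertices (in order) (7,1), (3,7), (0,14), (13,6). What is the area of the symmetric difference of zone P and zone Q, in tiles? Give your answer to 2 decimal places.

|zone P| = 9, |zone Q| = 61.5, |zone P∩zone Q| = 1.3894.
|zone P △ zone Q| = |zone P| + |zone Q| − 2·|zone P∩zone Q| = 9 + 61.5 − 2.7788 = 67.72.

67.72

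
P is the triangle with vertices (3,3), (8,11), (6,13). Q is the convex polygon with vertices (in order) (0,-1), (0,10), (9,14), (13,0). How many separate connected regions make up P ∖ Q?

P ∖ Q is a single connected region.

1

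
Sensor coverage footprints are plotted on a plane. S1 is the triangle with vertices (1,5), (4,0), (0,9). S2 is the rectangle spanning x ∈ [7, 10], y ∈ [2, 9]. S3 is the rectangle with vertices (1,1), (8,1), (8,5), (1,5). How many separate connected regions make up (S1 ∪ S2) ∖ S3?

(S1 ∪ S2) ∖ S3 splits into 3 disjoint pieces (area 0.0778, area 1.5556, area 18).

3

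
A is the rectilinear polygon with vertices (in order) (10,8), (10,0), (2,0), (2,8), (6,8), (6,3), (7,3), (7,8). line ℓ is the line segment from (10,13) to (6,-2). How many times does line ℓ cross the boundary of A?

The segment meets the boundary at (6.533,0), (8.667,8).

2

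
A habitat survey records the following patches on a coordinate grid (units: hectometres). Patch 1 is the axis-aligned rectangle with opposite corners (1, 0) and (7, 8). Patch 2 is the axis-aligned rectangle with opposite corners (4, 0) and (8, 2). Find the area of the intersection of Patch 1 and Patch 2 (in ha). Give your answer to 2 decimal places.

|Patch 1∩Patch 2|: x∈[4,7], y∈[0,2] → 3·2 = 6.

6.00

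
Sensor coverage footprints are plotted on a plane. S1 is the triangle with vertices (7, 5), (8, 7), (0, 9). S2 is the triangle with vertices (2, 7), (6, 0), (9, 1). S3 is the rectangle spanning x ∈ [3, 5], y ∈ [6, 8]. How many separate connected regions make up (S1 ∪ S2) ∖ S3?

3

(S1 ∪ S2) ∖ S3 splits into 3 disjoint pieces (area 1.5714, area 4.9821, area 12.4881).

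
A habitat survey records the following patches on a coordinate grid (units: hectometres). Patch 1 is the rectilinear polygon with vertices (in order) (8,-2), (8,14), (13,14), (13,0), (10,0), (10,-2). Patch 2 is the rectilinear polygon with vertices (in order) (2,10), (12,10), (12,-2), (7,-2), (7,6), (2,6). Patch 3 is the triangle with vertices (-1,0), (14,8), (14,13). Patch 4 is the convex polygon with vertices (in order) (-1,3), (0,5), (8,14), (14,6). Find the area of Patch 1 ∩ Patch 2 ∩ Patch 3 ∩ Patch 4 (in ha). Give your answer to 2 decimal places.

13.07

The intersection is the polygon with vertices (12,6.933), (8,4.8), (8,7.8), (10.539,10), (11,10), (12,8.667).
By the shoelace formula its area is 13.07.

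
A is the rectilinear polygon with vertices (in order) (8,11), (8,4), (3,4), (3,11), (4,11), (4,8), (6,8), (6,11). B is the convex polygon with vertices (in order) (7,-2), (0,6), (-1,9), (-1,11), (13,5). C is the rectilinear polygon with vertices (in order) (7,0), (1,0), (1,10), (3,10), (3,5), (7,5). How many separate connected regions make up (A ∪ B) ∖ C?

(A ∪ B) ∖ C splits into 2 disjoint pieces (area 52.9643, area 8.2381).

2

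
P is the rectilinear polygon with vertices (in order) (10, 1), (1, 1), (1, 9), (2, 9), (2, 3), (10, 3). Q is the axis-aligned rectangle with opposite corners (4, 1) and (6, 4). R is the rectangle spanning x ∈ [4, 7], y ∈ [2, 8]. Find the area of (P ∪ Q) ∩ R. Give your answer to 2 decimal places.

The region (P ∪ Q) ∩ R is the polygon with vertices (4,4), (6,4), (6,3), (7,3), (7,2), (4,2), (4,3).
By the shoelace formula its area is 5.00.

5.00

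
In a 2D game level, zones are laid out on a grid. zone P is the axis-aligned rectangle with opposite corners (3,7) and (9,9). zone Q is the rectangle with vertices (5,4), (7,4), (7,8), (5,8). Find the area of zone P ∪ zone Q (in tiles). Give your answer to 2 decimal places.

18.00

By inclusion–exclusion:
Individual areas: |zone P| = 12, |zone Q| = 8.
|zone P∩zone Q|: x∈[5,7], y∈[7,8] → 2·1 = 2.
|zone P ∪ zone Q| = 20 − 2 = 18.00.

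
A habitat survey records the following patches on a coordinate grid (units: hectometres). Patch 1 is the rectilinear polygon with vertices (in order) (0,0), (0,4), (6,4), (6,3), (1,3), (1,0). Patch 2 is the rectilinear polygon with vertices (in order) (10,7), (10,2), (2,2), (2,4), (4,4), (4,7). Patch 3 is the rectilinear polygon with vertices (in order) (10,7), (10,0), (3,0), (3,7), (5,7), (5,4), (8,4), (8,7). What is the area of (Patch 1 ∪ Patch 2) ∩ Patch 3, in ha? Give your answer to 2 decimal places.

|Patch 1 ∪ Patch 2| = 39.
|(Patch 1 ∪ Patch 2) ∩ Patch 3| = 23.00.

23.00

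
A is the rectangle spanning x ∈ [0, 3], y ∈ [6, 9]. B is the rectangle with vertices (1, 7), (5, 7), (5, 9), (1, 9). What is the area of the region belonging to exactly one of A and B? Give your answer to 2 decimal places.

9.00

|A∩B|: x∈[1,3], y∈[7,9] → 2·2 = 4.
|A △ B| = |A| + |B| − 2·|A∩B| = 9 + 8 − 8 = 9.00.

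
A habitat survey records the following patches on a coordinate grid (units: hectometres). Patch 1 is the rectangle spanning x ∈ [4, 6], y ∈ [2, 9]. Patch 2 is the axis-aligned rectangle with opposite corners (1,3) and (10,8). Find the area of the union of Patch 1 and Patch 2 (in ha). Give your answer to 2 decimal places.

By inclusion–exclusion:
Individual areas: |Patch 1| = 14, |Patch 2| = 45.
|Patch 1∩Patch 2|: x∈[4,6], y∈[3,8] → 2·5 = 10.
|Patch 1 ∪ Patch 2| = 59 − 10 = 49.00.

49.00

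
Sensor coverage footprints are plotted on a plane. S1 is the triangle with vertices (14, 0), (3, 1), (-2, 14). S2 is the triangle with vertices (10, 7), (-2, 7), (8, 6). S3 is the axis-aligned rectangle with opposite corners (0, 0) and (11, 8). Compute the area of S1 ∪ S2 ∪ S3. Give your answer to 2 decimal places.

105.38

By inclusion–exclusion:
Individual areas: |S1| = 69, |S2| = 6, |S3| = 88.
|S1∩S2| = 3.236.
|S1∩S3| = 51.8232.
|S2∩S3| = 5.8.
|S1∩S2∩S3| = 3.236.
|S1 ∪ S2 ∪ S3| = 163 − 60.8592 + 3.236 = 105.38.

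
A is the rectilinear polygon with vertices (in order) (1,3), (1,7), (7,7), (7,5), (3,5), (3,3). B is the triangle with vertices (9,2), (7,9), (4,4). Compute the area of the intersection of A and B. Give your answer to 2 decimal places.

3.60

The intersection is the polygon with vertices (7,7), (7,5), (4.6,5), (5.8,7).
By the shoelace formula its area is 3.60.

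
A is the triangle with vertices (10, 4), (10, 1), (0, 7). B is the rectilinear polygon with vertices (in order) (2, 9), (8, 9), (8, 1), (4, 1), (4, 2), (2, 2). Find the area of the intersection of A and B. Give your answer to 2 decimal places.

The intersection is the polygon with vertices (2,5.8), (2,6.4), (8,4.6), (8,2.2).
By the shoelace formula its area is 9.00.

9.00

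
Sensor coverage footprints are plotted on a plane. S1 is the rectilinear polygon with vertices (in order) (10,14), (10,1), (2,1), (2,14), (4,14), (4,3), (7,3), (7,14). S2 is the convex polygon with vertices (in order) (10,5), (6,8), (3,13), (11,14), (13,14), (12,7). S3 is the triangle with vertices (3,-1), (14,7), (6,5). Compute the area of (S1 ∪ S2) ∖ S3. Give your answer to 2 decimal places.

90.44

|S1 ∪ S2| = 103.4167.
|(S1 ∪ S2) ∩ S3| = 12.9735.
|(S1 ∪ S2) ∖ S3| = 103.4167 − 12.9735 = 90.44.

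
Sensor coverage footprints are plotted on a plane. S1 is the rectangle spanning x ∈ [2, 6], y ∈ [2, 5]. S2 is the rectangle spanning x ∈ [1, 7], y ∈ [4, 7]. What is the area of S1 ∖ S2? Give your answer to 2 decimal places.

|S1∩S2|: x∈[2,6], y∈[4,5] → 4·1 = 4.
|S1| = 12.
|S1 ∖ S2| = |S1| − |S1∩S2| = 12 − 4 = 8.00.

8.00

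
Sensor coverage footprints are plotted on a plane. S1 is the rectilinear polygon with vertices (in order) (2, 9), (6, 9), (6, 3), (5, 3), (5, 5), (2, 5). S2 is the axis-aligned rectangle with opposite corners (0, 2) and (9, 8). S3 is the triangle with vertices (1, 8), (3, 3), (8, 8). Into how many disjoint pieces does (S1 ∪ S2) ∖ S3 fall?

(S1 ∪ S2) ∖ S3 splits into 2 disjoint pieces (area 4, area 36.5).

2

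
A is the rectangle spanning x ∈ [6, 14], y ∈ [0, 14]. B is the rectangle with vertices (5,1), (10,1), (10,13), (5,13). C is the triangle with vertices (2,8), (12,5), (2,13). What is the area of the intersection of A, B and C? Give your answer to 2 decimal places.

The intersection is the polygon with vertices (10,5.6), (6,6.8), (6,9.8), (10,6.6).
By the shoelace formula its area is 8.00.

8.00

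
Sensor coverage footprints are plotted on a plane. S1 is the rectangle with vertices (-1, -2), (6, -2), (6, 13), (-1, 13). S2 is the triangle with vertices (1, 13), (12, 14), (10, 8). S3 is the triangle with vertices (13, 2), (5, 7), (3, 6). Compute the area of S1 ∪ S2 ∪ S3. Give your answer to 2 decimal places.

By inclusion–exclusion:
Individual areas: |S1| = 105, |S2| = 32, |S3| = 9.
|S1∩S2| = 6.9444.
|S1∩S3| = 3.4875.
|S2∩S3| = 0.
|S1∩S2∩S3| = 0.
|S1 ∪ S2 ∪ S3| = 146 − 10.4319 + 0 = 135.57.

135.57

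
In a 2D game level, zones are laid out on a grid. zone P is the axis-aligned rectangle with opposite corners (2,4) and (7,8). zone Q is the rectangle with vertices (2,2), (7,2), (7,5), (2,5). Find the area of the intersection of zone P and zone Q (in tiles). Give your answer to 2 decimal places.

5.00

|zone P∩zone Q|: x∈[2,7], y∈[4,5] → 5·1 = 5.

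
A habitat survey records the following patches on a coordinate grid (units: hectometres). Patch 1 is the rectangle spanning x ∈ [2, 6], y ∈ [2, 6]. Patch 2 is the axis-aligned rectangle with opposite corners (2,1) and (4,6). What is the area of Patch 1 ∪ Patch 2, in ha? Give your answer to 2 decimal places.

By inclusion–exclusion:
Individual areas: |Patch 1| = 16, |Patch 2| = 10.
|Patch 1∩Patch 2|: x∈[2,4], y∈[2,6] → 2·4 = 8.
|Patch 1 ∪ Patch 2| = 26 − 8 = 18.00.

18.00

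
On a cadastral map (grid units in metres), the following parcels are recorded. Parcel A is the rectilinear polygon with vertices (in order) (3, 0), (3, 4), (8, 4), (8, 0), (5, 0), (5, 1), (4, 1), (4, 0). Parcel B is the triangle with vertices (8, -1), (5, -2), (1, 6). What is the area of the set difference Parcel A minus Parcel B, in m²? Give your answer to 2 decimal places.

13.00

|Parcel A| = 19, |Parcel A∩Parcel B| = 6.
|Parcel A ∖ Parcel B| = |Parcel A| − |Parcel A∩Parcel B| = 19 − 6 = 13.00.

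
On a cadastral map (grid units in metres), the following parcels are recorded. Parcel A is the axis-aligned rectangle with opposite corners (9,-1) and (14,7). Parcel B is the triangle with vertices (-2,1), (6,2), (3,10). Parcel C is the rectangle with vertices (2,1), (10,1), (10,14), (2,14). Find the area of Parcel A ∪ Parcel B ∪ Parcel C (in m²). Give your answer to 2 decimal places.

151.40

By inclusion–exclusion:
Individual areas: |Parcel A| = 40, |Parcel B| = 33.5, |Parcel C| = 104.
|Parcel A∩Parcel B| = 0.
|Parcel A∩Parcel C|: x∈[9,10], y∈[1,7] → 1·6 = 6.
|Parcel B∩Parcel C| = 20.1.
|Parcel A∩Parcel B∩Parcel C| = 0.
|Parcel A ∪ Parcel B ∪ Parcel C| = 177.5 − 26.1 + 0 = 151.40.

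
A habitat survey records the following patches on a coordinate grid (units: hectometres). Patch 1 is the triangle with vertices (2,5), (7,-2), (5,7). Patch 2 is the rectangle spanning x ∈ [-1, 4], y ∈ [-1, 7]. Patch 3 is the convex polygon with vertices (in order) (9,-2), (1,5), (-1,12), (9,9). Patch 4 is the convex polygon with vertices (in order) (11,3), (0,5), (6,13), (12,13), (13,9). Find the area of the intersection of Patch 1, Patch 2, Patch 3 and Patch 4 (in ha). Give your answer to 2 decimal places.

The intersection is the polygon with vertices (4,4.273), (2.299,4.582), (2,5), (4,6.333).
By the shoelace formula its area is 2.37.

2.37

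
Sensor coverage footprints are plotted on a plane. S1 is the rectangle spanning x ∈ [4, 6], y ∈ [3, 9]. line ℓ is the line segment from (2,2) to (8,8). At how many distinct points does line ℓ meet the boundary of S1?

2

The segment meets the boundary at (6,6), (4,4).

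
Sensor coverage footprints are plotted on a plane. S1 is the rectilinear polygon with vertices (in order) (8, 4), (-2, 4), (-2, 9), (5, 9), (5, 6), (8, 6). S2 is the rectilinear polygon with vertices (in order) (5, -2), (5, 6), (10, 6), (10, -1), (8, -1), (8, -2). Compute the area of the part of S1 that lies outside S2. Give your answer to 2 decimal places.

|S1| = 41, |S1∩S2| = 6.
|S1 ∖ S2| = |S1| − |S1∩S2| = 41 − 6 = 35.00.

35.00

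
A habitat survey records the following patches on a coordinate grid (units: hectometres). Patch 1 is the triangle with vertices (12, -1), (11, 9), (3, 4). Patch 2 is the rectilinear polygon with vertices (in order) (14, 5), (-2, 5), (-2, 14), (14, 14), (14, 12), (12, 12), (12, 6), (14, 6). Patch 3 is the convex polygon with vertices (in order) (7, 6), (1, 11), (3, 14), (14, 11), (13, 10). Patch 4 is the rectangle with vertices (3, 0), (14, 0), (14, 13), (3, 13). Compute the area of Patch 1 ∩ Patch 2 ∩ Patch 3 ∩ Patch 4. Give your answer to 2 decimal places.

1.76

The intersection is the polygon with vertices (7,6), (6.657,6.286), (11,9), (11.031,8.688).
By the shoelace formula its area is 1.76.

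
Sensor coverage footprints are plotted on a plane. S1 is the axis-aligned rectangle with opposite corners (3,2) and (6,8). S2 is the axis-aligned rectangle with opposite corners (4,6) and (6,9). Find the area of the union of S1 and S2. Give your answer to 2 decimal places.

20.00

By inclusion–exclusion:
Individual areas: |S1| = 18, |S2| = 6.
|S1∩S2|: x∈[4,6], y∈[6,8] → 2·2 = 4.
|S1 ∪ S2| = 24 − 4 = 20.00.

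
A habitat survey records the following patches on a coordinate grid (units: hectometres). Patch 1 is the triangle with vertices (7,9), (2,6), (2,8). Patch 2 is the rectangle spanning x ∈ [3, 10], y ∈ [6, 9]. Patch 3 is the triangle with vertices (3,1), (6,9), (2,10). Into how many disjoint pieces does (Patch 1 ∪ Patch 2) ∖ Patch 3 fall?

2

(Patch 1 ∪ Patch 2) ∖ Patch 3 splits into 2 disjoint pieces (area 0.6159, area 13.6875).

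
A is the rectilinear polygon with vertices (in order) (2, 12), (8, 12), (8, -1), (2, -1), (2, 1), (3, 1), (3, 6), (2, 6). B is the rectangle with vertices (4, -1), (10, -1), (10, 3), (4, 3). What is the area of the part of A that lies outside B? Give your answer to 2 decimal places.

|A| = 73, |A∩B| = 16.
|A ∖ B| = |A| − |A∩B| = 73 − 16 = 57.00.

57.00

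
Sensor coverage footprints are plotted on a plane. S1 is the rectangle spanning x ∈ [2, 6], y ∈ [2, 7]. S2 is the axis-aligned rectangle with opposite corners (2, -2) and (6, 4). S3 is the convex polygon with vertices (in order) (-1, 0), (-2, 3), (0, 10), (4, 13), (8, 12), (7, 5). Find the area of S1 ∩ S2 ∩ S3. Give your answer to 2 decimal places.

3.60

The intersection is the polygon with vertices (2,2), (2,4), (5.4,4), (2.2,2).
By the shoelace formula its area is 3.60.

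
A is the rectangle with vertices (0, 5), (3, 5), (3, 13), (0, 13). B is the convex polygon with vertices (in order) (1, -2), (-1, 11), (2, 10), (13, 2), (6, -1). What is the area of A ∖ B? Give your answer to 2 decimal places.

8.70

|A| = 24, |A∩B| = 15.303.
|A ∖ B| = |A| − |A∩B| = 24 − 15.303 = 8.70.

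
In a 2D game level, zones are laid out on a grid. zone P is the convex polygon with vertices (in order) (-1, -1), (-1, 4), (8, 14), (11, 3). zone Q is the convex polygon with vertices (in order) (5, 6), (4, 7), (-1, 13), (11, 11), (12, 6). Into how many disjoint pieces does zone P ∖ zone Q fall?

2

zone P ∖ zone Q splits into 2 disjoint pieces (area 61.7487, area 3.3385).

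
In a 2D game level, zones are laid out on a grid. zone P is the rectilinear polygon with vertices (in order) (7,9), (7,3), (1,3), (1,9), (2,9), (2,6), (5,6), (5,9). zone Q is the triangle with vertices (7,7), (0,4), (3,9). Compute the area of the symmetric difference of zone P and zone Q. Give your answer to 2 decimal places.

|zone P| = 27, |zone Q| = 13, |zone P∩zone Q| = 5.2381.
|zone P △ zone Q| = |zone P| + |zone Q| − 2·|zone P∩zone Q| = 27 + 13 − 10.4762 = 29.52.

29.52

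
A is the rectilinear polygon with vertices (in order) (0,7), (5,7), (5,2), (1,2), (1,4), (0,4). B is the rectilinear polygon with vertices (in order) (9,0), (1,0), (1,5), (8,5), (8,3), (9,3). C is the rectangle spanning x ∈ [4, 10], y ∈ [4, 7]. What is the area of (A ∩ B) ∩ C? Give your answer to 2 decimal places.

1.00

The region (A ∩ B) ∩ C is the polygon with vertices (5,5), (5,4), (4,4), (4,5).
By the shoelace formula its area is 1.00.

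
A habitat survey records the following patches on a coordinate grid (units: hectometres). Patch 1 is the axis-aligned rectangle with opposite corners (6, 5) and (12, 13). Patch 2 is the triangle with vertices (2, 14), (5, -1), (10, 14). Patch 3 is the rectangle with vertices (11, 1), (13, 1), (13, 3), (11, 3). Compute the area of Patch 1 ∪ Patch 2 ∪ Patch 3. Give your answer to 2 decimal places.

93.33

By inclusion–exclusion:
Individual areas: |Patch 1| = 48, |Patch 2| = 60, |Patch 3| = 4.
|Patch 1∩Patch 2| = 18.6667.
|Patch 1∩Patch 3| = 0 (no overlap).
|Patch 2∩Patch 3| = 0.
|Patch 1∩Patch 2∩Patch 3| = 0.
|Patch 1 ∪ Patch 2 ∪ Patch 3| = 112 − 18.6667 + 0 = 93.33.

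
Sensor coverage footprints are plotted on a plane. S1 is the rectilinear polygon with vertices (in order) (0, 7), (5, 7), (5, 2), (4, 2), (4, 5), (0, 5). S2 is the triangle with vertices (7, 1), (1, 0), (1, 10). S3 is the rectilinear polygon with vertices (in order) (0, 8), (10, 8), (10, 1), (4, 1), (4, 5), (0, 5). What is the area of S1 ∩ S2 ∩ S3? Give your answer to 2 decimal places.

The intersection is the polygon with vertices (5,4), (5,2), (4,2), (4,5), (1,5), (1,7), (3,7).
By the shoelace formula its area is 8.00.

8.00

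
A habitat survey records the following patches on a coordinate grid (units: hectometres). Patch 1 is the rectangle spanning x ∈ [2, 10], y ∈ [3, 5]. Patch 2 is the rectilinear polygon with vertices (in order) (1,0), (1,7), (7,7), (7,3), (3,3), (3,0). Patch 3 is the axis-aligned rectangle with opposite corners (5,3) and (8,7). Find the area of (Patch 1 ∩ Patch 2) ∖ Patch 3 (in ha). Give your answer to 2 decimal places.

|Patch 1 ∩ Patch 2| = 10.
|(Patch 1 ∩ Patch 2) ∩ Patch 3| = 4.
|(Patch 1 ∩ Patch 2) ∖ Patch 3| = 10 − 4 = 6.00.

6.00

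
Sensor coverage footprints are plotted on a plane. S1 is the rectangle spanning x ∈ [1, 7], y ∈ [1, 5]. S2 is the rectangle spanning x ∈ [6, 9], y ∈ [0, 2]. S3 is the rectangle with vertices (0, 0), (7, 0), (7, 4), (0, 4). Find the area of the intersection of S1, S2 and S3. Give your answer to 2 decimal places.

The intersection is the polygon with vertices (6,1), (6,2), (7,2), (7,1).
By the shoelace formula its area is 1.00.

1.00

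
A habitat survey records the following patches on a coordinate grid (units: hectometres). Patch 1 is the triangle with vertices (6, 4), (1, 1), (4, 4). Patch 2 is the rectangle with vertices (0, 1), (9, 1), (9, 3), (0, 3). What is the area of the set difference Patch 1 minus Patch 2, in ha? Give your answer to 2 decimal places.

1.67

|Patch 1| = 3, |Patch 1∩Patch 2| = 1.3333.
|Patch 1 ∖ Patch 2| = |Patch 1| − |Patch 1∩Patch 2| = 3 − 1.3333 = 1.67.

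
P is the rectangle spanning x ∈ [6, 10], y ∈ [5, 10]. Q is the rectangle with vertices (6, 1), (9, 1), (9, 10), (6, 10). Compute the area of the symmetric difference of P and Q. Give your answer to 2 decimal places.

17.00

|P∩Q|: x∈[6,9], y∈[5,10] → 3·5 = 15.
|P △ Q| = |P| + |Q| − 2·|P∩Q| = 20 + 27 − 30 = 17.00.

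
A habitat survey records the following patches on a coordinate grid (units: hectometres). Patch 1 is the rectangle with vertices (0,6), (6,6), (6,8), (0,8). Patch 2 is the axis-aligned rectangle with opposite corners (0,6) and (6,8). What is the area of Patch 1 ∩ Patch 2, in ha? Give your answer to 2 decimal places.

|Patch 1∩Patch 2|: x∈[0,6], y∈[6,8] → 6·2 = 12.

12.00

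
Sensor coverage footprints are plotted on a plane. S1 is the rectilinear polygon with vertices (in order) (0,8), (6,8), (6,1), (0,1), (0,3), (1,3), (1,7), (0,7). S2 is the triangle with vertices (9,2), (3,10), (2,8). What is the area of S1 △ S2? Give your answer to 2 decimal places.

|S1| = 38, |S2| = 10, |S1∩S2| = 5.3571.
|S1 △ S2| = |S1| + |S2| − 2·|S1∩S2| = 38 + 10 − 10.7143 = 37.29.

37.29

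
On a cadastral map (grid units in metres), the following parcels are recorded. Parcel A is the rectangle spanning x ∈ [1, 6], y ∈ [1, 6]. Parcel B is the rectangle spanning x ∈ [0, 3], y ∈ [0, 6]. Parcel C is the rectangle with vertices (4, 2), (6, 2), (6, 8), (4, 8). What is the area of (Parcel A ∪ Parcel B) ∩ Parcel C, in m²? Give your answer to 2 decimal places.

The region (Parcel A ∪ Parcel B) ∩ Parcel C is the polygon with vertices (6,2), (4,2), (4,6), (6,6).
By the shoelace formula its area is 8.00.

8.00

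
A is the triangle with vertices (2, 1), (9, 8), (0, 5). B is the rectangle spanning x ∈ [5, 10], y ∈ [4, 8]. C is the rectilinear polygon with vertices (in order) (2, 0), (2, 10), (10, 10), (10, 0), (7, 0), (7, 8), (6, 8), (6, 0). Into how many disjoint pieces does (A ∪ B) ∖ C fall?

2

(A ∪ B) ∖ C splits into 2 disjoint pieces (area 4.6667, area 4).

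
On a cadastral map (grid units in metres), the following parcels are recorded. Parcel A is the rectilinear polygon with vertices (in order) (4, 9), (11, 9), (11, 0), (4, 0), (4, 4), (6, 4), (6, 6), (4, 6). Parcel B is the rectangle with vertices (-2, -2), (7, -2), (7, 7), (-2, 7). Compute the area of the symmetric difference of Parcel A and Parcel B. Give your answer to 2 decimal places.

|Parcel A| = 59, |Parcel B| = 81, |Parcel A∩Parcel B| = 17.
|Parcel A △ Parcel B| = |Parcel A| + |Parcel B| − 2·|Parcel A∩Parcel B| = 59 + 81 − 34 = 106.00.

106.00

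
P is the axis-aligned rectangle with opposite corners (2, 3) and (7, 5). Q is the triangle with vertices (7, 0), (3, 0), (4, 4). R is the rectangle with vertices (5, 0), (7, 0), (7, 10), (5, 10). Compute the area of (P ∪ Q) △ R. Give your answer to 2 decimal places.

24.17

|P ∪ Q| = 17.5.
|(P ∪ Q) ∩ R| = 6.6667.
|(P ∪ Q) △ R| = 17.5 + 20 − 13.3333 = 24.17.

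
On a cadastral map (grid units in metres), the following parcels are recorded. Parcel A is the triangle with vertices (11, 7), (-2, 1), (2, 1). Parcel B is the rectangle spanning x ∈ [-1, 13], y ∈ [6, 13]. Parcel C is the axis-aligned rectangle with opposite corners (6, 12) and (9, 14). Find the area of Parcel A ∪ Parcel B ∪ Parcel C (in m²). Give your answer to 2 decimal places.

112.67

By inclusion–exclusion:
Individual areas: |Parcel A| = 12, |Parcel B| = 98, |Parcel C| = 6.
|Parcel A∩Parcel B| = 0.3333.
|Parcel A∩Parcel C| = 0.
|Parcel B∩Parcel C|: x∈[6,9], y∈[12,13] → 3·1 = 3.
|Parcel A∩Parcel B∩Parcel C| = 0.
|Parcel A ∪ Parcel B ∪ Parcel C| = 116 − 3.3333 + 0 = 112.67.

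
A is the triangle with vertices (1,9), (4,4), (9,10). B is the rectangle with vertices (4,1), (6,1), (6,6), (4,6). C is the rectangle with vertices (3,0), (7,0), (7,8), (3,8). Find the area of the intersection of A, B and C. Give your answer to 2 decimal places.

1.67

The intersection is the polygon with vertices (4,6), (5.667,6), (4,4).
By the shoelace formula its area is 1.67.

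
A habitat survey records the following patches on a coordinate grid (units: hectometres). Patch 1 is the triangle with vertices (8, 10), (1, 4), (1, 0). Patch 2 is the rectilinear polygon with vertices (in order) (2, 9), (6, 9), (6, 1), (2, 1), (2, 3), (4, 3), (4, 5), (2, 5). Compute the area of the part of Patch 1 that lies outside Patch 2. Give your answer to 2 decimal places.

|Patch 1| = 14, |Patch 1∩Patch 2| = 5.7333.
|Patch 1 ∖ Patch 2| = |Patch 1| − |Patch 1∩Patch 2| = 14 − 5.7333 = 8.27.

8.27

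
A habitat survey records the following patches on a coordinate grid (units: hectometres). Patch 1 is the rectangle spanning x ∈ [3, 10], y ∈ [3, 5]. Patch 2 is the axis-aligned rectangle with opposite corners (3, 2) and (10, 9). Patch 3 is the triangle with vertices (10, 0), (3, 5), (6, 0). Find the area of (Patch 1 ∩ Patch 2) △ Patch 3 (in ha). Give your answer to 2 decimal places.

20.80

|Patch 1 ∩ Patch 2| = 14.
|(Patch 1 ∩ Patch 2) ∩ Patch 3| = 1.6.
|(Patch 1 ∩ Patch 2) △ Patch 3| = 14 + 10 − 3.2 = 20.80.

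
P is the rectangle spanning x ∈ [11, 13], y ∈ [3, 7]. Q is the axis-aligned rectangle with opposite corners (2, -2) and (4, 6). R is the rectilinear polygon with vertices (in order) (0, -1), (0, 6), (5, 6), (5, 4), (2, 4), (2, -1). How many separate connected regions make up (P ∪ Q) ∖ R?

2

(P ∪ Q) ∖ R splits into 2 disjoint pieces (area 8, area 12).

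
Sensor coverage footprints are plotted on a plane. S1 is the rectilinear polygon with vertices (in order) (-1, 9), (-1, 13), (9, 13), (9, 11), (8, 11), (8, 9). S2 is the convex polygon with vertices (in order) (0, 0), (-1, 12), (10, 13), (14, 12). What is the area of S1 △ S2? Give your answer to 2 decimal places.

71.16

|S1| = 38, |S2| = 97.5, |S1∩S2| = 32.1705.
|S1 △ S2| = |S1| + |S2| − 2·|S1∩S2| = 38 + 97.5 − 64.3409 = 71.16.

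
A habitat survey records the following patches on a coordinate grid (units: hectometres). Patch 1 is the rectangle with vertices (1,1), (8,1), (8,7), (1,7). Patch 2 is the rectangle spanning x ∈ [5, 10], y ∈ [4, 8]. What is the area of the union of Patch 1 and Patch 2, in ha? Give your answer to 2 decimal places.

53.00

By inclusion–exclusion:
Individual areas: |Patch 1| = 42, |Patch 2| = 20.
|Patch 1∩Patch 2|: x∈[5,8], y∈[4,7] → 3·3 = 9.
|Patch 1 ∪ Patch 2| = 62 − 9 = 53.00.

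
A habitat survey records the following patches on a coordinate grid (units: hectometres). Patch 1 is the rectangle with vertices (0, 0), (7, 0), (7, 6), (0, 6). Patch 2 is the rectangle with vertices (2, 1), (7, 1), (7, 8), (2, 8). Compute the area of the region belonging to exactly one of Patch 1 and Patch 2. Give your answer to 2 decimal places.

|Patch 1∩Patch 2|: x∈[2,7], y∈[1,6] → 5·5 = 25.
|Patch 1 △ Patch 2| = |Patch 1| + |Patch 2| − 2·|Patch 1∩Patch 2| = 42 + 35 − 50 = 27.00.

27.00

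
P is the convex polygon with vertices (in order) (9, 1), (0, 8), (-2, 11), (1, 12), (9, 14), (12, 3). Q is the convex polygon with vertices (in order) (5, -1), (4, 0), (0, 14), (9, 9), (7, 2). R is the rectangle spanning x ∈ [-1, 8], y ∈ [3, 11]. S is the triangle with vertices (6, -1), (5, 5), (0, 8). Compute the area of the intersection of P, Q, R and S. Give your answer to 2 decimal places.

1.89

The intersection is the polygon with vertices (2.204,6.286), (2.069,6.759), (5,5), (5.17,3.979).
By the shoelace formula its area is 1.89.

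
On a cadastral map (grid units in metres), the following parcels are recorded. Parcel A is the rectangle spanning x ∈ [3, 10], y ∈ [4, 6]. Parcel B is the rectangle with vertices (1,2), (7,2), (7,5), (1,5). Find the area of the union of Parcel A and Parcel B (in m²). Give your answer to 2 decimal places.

28.00

By inclusion–exclusion:
Individual areas: |Parcel A| = 14, |Parcel B| = 18.
|Parcel A∩Parcel B|: x∈[3,7], y∈[4,5] → 4·1 = 4.
|Parcel A ∪ Parcel B| = 32 − 4 = 28.00.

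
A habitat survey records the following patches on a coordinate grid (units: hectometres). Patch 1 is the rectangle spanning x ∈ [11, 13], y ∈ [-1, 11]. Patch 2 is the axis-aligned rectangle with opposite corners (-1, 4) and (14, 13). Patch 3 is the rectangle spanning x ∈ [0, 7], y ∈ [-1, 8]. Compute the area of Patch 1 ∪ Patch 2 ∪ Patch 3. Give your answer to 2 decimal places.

By inclusion–exclusion:
Individual areas: |Patch 1| = 24, |Patch 2| = 135, |Patch 3| = 63.
|Patch 1∩Patch 2|: x∈[11,13], y∈[4,11] → 2·7 = 14.
|Patch 1∩Patch 3| = 0 (no overlap).
|Patch 2∩Patch 3|: x∈[0,7], y∈[4,8] → 7·4 = 28.
|Patch 1∩Patch 2∩Patch 3| = 0.
|Patch 1 ∪ Patch 2 ∪ Patch 3| = 222 − 42 + 0 = 180.00.

180.00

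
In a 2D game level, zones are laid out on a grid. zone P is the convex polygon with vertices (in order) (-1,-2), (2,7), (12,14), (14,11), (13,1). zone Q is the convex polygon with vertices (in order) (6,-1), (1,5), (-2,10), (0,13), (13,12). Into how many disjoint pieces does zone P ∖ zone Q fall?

2

zone P ∖ zone Q splits into 2 disjoint pieces (area 20.7193, area 46.1677).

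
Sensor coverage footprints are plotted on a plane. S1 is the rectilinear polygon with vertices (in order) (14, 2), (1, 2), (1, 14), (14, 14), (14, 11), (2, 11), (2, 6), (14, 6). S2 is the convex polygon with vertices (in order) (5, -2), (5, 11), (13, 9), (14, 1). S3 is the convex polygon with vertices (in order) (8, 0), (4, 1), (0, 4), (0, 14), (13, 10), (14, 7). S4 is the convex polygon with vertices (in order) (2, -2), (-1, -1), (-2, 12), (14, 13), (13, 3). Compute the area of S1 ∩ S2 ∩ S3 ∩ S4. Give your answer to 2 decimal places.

25.71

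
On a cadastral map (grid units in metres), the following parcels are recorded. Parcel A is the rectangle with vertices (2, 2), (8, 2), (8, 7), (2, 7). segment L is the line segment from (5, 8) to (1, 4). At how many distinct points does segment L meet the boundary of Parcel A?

The segment meets the boundary at (2,5), (4,7).

2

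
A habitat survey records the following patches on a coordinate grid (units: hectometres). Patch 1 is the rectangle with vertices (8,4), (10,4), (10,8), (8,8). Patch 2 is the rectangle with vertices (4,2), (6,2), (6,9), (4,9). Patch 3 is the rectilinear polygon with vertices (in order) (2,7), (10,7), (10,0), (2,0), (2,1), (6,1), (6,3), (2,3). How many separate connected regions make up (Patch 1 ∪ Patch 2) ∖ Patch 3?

(Patch 1 ∪ Patch 2) ∖ Patch 3 splits into 3 disjoint pieces (area 2, area 2, area 4).

3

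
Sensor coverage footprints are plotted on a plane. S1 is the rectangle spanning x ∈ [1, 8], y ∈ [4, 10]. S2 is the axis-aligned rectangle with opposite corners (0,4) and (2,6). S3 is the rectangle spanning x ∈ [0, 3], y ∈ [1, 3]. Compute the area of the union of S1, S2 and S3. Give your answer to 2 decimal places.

By inclusion–exclusion:
Individual areas: |S1| = 42, |S2| = 4, |S3| = 6.
|S1∩S2|: x∈[1,2], y∈[4,6] → 1·2 = 2.
|S1∩S3| = 0 (no overlap).
|S2∩S3| = 0 (no overlap).
|S1∩S2∩S3| = 0.
|S1 ∪ S2 ∪ S3| = 52 − 2 + 0 = 50.00.

50.00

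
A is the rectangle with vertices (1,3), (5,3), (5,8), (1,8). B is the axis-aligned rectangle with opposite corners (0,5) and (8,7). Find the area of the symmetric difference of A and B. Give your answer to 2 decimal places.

|A∩B|: x∈[1,5], y∈[5,7] → 4·2 = 8.
|A △ B| = |A| + |B| − 2·|A∩B| = 20 + 16 − 16 = 20.00.

20.00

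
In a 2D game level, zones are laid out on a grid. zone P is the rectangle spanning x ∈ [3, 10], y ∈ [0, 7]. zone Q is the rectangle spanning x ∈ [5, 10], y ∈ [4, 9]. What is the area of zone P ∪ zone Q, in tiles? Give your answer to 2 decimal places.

By inclusion–exclusion:
Individual areas: |zone P| = 49, |zone Q| = 25.
|zone P∩zone Q|: x∈[5,10], y∈[4,7] → 5·3 = 15.
|zone P ∪ zone Q| = 74 − 15 = 59.00.

59.00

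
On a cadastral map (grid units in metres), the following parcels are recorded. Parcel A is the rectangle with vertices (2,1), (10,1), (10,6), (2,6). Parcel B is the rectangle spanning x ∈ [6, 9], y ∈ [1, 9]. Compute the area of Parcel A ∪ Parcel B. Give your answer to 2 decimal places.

49.00

By inclusion–exclusion:
Individual areas: |Parcel A| = 40, |Parcel B| = 24.
|Parcel A∩Parcel B|: x∈[6,9], y∈[1,6] → 3·5 = 15.
|Parcel A ∪ Parcel B| = 64 − 15 = 49.00.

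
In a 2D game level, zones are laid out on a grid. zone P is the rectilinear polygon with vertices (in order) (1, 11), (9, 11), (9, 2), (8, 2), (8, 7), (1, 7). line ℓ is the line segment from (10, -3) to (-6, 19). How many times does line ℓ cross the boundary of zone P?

The segment meets the boundary at (1,9.375), (2.727,7).

2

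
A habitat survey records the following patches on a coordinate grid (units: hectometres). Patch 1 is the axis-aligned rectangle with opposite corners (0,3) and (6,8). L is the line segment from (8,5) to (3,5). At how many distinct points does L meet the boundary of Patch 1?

1

The segment meets the boundary at (6,5).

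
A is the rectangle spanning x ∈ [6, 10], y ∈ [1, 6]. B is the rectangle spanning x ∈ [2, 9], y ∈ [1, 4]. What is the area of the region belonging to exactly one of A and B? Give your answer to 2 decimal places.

23.00

|A∩B|: x∈[6,9], y∈[1,4] → 3·3 = 9.
|A △ B| = |A| + |B| − 2·|A∩B| = 20 + 21 − 18 = 23.00.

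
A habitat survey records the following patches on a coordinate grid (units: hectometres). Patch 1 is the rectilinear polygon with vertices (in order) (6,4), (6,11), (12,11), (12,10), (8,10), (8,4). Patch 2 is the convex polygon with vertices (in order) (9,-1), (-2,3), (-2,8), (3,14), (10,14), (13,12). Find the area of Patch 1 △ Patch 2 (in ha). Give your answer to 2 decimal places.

|Patch 1| = 18, |Patch 2| = 159, |Patch 1∩Patch 2| = 18.
|Patch 1 △ Patch 2| = |Patch 1| + |Patch 2| − 2·|Patch 1∩Patch 2| = 18 + 159 − 36 = 141.00.

141.00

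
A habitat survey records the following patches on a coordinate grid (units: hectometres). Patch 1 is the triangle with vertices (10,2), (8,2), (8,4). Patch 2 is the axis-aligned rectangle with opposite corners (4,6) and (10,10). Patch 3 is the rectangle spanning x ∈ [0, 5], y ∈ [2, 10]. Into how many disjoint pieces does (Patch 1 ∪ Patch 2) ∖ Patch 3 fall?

2

(Patch 1 ∪ Patch 2) ∖ Patch 3 splits into 2 disjoint pieces (area 2, area 20).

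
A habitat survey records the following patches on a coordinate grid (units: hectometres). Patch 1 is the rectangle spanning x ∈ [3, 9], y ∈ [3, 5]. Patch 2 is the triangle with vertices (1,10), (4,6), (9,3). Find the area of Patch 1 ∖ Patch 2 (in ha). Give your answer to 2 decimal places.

10.95

|Patch 1| = 12, |Patch 1∩Patch 2| = 1.0476.
|Patch 1 ∖ Patch 2| = |Patch 1| − |Patch 1∩Patch 2| = 12 − 1.0476 = 10.95.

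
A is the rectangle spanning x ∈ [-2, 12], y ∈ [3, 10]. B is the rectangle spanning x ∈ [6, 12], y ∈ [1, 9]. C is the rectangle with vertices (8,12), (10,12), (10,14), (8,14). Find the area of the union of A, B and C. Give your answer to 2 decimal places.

By inclusion–exclusion:
Individual areas: |A| = 98, |B| = 48, |C| = 4.
|A∩B|: x∈[6,12], y∈[3,9] → 6·6 = 36.
|A∩C| = 0 (no overlap).
|B∩C| = 0 (no overlap).
|A∩B∩C| = 0.
|A ∪ B ∪ C| = 150 − 36 + 0 = 114.00.

114.00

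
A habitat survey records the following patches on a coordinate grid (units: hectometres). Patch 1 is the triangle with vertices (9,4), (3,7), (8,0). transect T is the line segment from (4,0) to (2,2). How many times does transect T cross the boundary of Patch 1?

The segment lies entirely outside Patch 1 and never meets its boundary.

0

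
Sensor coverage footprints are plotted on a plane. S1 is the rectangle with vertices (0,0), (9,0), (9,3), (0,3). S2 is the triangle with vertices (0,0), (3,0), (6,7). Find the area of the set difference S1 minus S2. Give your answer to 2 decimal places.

|S1| = 27, |S1∩S2| = 7.0714.
|S1 ∖ S2| = |S1| − |S1∩S2| = 27 − 7.0714 = 19.93.

19.93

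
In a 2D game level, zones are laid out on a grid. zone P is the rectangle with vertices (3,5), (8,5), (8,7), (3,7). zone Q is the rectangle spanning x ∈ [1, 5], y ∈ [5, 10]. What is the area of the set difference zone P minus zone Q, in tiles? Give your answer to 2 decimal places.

|zone P∩zone Q|: x∈[3,5], y∈[5,7] → 2·2 = 4.
|zone P| = 10.
|zone P ∖ zone Q| = |zone P| − |zone P∩zone Q| = 10 − 4 = 6.00.

6.00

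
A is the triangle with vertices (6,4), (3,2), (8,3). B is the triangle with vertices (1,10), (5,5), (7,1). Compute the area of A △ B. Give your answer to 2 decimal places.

|A| = 3.5, |B| = 3, |A∩B| = 0.3652.
|A △ B| = |A| + |B| − 2·|A∩B| = 3.5 + 3 − 0.7303 = 5.77.

5.77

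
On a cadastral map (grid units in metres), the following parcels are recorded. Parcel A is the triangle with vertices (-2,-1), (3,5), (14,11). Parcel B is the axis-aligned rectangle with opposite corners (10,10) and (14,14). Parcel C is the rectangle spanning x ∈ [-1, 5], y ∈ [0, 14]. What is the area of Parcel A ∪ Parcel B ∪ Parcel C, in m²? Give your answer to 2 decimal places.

By inclusion–exclusion:
Individual areas: |Parcel A| = 18, |Parcel B| = 16, |Parcel C| = 84.
|Parcel A∩Parcel B| = 0.25.
|Parcel A∩Parcel C| = 9.4492.
|Parcel B∩Parcel C| = 0 (no overlap).
|Parcel A∩Parcel B∩Parcel C| = 0.
|Parcel A ∪ Parcel B ∪ Parcel C| = 118 − 9.6992 + 0 = 108.30.

108.30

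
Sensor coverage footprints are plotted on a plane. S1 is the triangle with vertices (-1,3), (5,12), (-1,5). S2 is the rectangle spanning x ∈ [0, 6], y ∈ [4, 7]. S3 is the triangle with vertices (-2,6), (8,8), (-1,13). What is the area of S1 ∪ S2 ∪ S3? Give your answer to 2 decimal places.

By inclusion–exclusion:
Individual areas: |S1| = 6, |S2| = 18, |S3| = 34.
|S1∩S2| = 1.7857.
|S1∩S3| = 2.55.
|S2∩S3| = 0.9.
|S1∩S2∩S3| = 0.4254.
|S1 ∪ S2 ∪ S3| = 58 − 5.2358 + 0.4254 = 53.19.

53.19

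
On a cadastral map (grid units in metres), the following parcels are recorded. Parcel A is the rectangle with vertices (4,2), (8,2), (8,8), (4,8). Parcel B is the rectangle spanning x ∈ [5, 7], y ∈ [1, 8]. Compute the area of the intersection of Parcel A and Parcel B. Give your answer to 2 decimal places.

12.00

|Parcel A∩Parcel B|: x∈[5,7], y∈[2,8] → 2·6 = 12.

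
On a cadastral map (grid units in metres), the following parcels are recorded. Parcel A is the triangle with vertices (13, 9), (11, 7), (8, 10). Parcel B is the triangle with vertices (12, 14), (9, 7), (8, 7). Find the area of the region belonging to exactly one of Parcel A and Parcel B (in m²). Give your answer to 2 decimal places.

8.15

|Parcel A| = 6, |Parcel B| = 3.5, |Parcel A∩Parcel B| = 0.676.
|Parcel A △ Parcel B| = |Parcel A| + |Parcel B| − 2·|Parcel A∩Parcel B| = 6 + 3.5 − 1.3521 = 8.15.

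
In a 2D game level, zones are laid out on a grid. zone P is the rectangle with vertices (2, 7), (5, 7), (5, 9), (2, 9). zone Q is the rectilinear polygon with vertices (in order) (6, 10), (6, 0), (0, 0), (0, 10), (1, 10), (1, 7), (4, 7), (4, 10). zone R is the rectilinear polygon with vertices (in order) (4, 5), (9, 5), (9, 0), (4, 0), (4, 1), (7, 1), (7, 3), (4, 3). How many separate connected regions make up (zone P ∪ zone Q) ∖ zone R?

(zone P ∪ zone Q) ∖ zone R is a single connected region.

1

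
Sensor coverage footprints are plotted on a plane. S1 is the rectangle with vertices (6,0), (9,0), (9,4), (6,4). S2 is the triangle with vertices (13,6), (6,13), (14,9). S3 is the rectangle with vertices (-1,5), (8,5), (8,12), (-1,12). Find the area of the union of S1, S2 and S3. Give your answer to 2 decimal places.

By inclusion–exclusion:
Individual areas: |S1| = 12, |S2| = 14, |S3| = 63.
|S1∩S2| = 0.
|S1∩S3| = 0 (no overlap).
|S2∩S3| = 0.5.
|S1∩S2∩S3| = 0.
|S1 ∪ S2 ∪ S3| = 89 − 0.5 + 0 = 88.50.

88.50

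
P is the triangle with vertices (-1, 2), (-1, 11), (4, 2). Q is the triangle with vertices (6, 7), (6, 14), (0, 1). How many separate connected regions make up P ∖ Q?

2

P ∖ Q splits into 2 disjoint pieces (area 16.3449, area 2.8929).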